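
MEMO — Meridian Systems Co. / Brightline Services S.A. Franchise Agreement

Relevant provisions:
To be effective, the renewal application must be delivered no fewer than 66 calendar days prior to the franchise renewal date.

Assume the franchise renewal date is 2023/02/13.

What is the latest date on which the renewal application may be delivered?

2022/12/09

Counting back 66 calendar days from 2023/02/13 gives 2022/12/09.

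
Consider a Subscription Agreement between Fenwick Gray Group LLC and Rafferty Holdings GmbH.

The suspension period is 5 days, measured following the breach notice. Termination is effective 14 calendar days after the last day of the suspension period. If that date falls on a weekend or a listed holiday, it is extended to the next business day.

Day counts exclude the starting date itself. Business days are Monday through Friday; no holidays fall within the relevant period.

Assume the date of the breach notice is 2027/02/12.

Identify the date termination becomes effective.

The last day of the suspension period: 5 calendar days after 2027/02/12 is 2027/02/17.
The date termination becomes effective: 14 calendar days after 2027/02/17 is 2027/03/03. 2027/03/03 is a Wednesday, so no roll-forward applies.

2027/03/03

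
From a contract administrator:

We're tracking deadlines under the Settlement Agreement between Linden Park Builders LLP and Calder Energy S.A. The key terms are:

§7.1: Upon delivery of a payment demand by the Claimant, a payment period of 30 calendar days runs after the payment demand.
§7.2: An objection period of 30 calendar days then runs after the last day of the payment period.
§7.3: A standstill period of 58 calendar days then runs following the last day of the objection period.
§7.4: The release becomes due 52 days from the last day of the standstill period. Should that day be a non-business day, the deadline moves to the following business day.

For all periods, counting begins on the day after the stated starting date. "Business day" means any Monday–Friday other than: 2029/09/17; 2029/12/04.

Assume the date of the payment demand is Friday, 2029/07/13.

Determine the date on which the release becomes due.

2029/12/31

The last day of the payment period: 30 calendar days after 2029/07/13 is 2029/08/12.
The last day of the objection period: 2029/08/12 + 30 days = 2029/09/11.
The last day of the standstill period: 58 calendar days after 2029/09/11 is 2029/11/08.
The date on which the release becomes due: 2029/11/08 + 52 days = 2029/12/30. That falls on a Sunday, so it rolls to the next business day, Monday, 2029/12/31.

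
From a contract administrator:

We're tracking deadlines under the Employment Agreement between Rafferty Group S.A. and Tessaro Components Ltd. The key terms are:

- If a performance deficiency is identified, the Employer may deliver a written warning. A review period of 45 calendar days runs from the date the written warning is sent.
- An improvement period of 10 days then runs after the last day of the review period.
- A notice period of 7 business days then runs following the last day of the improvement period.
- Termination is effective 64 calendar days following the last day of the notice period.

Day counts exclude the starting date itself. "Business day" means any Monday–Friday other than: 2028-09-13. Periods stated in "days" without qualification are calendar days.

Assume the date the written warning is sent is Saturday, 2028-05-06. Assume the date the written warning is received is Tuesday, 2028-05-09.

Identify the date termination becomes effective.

The last day of the review period: 2028-05-06 + 45 days = 2028-06-20.
The last day of the improvement period: 2028-06-20 + 10 days = 2028-06-30.
The last day of the notice period: 7 business days after Friday, 2028-06-30, skipping weekends — Jul 3, Jul 4, Jul 5, Jul 6, Jul 7, Jul 10, Jul 11 — lands on Tuesday, 2028-07-11.
Adding 64 calendar days to 2028-07-11 gives 2028-09-13, which is the date termination becomes effective.

2028-09-13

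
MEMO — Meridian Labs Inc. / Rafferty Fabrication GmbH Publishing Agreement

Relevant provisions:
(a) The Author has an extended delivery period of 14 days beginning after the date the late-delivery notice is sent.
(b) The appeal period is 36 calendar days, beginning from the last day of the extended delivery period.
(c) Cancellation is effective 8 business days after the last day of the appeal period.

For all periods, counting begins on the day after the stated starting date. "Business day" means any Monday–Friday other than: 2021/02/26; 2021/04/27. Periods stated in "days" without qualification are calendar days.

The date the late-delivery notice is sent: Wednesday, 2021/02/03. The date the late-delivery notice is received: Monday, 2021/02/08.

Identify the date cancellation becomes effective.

The last day of the extended delivery period: 14 calendar days after 2021/02/03 is 2021/02/17.
Adding 36 calendar days to 2021/02/17 gives 2021/03/25, which is the last day of the appeal period.
From Thursday, 2021/03/25, 8 business days (Mar 26, Mar 29, Mar 30, Mar 31, Apr 1, Apr 2, Apr 5, Apr 6, skipping weekends) brings us to Tuesday, 2021/04/06, which is the date cancellation becomes effective.

2021/04/06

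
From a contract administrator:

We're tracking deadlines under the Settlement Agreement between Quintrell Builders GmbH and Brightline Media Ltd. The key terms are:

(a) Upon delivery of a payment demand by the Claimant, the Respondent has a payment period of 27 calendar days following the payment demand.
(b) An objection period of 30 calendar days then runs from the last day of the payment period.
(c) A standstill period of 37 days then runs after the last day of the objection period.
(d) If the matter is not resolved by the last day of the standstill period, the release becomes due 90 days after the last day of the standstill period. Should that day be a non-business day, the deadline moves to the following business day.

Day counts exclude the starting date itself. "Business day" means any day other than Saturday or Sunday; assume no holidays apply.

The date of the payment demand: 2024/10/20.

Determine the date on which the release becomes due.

2025/04/22

The last day of the payment period: 2024/10/20 + 27 days = 2024/11/16.
The last day of the objection period: 2024/11/16 + 30 days = 2024/12/16.
Adding 37 calendar days to 2024/12/16 gives 2025/01/22, which is the last day of the standstill period.
The date on which the release becomes due: 2025/01/22 + 90 days = 2025/04/22. 2025/04/22 is a Tuesday, so no roll-forward applies.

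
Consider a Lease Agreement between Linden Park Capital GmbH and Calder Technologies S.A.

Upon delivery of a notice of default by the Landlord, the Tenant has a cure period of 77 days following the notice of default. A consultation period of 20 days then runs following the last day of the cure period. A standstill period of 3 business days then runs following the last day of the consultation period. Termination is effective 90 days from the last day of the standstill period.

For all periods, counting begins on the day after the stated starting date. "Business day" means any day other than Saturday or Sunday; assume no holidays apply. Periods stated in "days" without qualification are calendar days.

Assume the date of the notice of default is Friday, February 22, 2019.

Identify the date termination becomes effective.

September 2, 2019

Adding 77 calendar days to February 22, 2019 gives May 10, 2019, which is the last day of the cure period.
The last day of the consultation period: 20 calendar days after May 10, 2019 is May 30, 2019.
The last day of the standstill period: counting 3 business days from Thursday, May 30, 2019 (May 31, Jun 3, Jun 4, skipping weekends) reaches Tuesday, June 4, 2019.
The date termination becomes effective: June 4, 2019 + 90 days = September 2, 2019.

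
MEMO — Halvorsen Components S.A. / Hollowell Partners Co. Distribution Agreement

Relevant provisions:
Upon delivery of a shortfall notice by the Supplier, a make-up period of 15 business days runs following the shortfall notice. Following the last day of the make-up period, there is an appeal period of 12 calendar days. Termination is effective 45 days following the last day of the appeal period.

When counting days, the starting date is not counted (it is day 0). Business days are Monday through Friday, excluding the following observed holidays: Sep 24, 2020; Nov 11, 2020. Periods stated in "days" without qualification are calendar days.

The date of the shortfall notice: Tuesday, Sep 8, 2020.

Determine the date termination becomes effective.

From Tuesday, Sep 8, 2020, 15 business days (Sep 9, Sep 10, Sep 11, Sep 14, …, Sep 28, Sep 29, Sep 30, skipping weekends and the listed holiday on Sep 24) brings us to Wednesday, Sep 30, 2020, which is the last day of the make-up period.
Adding 12 calendar days to Sep 30, 2020 gives Oct 12, 2020, which is the last day of the appeal period.
The date termination becomes effective: Oct 12, 2020 + 45 days = Nov 26, 2020.

Nov 26, 2020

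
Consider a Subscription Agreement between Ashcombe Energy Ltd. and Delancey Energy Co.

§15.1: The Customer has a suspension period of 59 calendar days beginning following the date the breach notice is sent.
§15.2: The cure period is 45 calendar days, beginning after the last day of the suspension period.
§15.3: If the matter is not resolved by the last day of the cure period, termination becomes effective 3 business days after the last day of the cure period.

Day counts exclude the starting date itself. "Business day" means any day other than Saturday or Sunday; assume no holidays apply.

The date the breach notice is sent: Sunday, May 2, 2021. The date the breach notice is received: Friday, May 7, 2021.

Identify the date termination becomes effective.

The last day of the suspension period: May 2, 2021 + 59 days = Jun 30, 2021.
The last day of the cure period: Jun 30, 2021 + 45 days = Aug 14, 2021.
The date termination becomes effective: 3 business days after Saturday, Aug 14, 2021, skipping weekends — Aug 16, Aug 17, Aug 18 — lands on Wednesday, Aug 18, 2021.

Aug 18, 2021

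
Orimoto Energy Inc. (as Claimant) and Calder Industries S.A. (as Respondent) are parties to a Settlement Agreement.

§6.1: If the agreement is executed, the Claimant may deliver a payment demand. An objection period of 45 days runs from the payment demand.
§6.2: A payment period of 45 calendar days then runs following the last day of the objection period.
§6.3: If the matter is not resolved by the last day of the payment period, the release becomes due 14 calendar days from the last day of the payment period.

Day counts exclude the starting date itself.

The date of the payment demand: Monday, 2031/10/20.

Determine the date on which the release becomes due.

2032/02/01

The last day of the objection period: 45 calendar days after 2031/10/20 is 2031/12/04.
Adding 45 calendar days to 2031/12/04 gives 2032/01/18, which is the last day of the payment period.
Adding 14 calendar days to 2032/01/18 gives 2032/02/01, which is the date on which the release becomes due.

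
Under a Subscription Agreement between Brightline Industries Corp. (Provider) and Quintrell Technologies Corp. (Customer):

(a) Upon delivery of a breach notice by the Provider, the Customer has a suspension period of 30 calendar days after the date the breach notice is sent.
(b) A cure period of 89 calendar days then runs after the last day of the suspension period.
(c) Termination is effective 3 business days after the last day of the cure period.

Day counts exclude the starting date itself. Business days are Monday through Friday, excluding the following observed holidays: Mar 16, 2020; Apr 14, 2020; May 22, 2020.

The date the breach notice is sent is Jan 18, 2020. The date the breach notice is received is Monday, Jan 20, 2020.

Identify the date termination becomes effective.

May 20, 2020

Adding 30 calendar days to Jan 18, 2020 gives Feb 17, 2020, which is the last day of the suspension period.
The last day of the cure period: 89 calendar days after Feb 17, 2020 is May 16, 2020.
The date termination becomes effective: 3 business days after Saturday, May 16, 2020, skipping weekends — May 18, May 19, May 20 — lands on Wednesday, May 20, 2020.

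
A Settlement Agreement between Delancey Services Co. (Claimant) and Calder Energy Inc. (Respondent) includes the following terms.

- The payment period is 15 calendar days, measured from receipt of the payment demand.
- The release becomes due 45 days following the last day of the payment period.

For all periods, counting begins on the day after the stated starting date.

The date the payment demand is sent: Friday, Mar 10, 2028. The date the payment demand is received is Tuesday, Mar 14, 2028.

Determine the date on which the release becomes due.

The last day of the payment period: Mar 14, 2028 + 15 days = Mar 29, 2028.
The date on which the release becomes due: 45 calendar days after Mar 29, 2028 is May 13, 2028.

May 13, 2028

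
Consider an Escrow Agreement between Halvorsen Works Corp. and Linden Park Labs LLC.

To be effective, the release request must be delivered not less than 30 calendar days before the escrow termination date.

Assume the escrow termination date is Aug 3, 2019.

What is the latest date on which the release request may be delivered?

Aug 3, 2019 minus 30 days is Jul 4, 2019.

Jul 4, 2019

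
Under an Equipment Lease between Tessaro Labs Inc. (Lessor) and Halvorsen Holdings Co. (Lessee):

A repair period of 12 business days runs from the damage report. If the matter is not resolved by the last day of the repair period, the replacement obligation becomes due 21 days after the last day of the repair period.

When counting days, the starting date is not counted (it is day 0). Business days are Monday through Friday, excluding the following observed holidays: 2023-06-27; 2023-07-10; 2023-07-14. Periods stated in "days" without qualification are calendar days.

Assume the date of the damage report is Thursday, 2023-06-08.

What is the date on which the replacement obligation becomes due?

The last day of the repair period: counting 12 business days from Thursday, 2023-06-08 (Jun 9, Jun 12, Jun 13, Jun 14, …, Jun 22, Jun 23, Jun 26, skipping weekends) reaches Monday, 2023-06-26.
The date on which the replacement obligation becomes due: 2023-06-26 + 21 days = 2023-07-17.

2023-07-17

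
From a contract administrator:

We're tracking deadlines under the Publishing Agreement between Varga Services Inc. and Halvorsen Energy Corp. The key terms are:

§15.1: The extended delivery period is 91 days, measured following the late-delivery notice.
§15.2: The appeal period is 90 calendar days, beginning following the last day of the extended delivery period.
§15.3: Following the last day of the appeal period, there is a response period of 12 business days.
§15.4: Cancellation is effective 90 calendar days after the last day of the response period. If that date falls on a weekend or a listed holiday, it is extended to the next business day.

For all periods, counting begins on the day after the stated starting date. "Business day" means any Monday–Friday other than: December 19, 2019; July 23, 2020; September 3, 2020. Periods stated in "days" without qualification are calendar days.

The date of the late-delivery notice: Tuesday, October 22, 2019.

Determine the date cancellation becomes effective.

August 4, 2020

The last day of the extended delivery period: 91 calendar days after October 22, 2019 is January 21, 2020.
The last day of the appeal period: 90 calendar days after January 21, 2020 is April 20, 2020.
The last day of the response period: 12 business days after Monday, April 20, 2020, skipping weekends — Apr 21, Apr 22, Apr 23, Apr 24, …, May 4, May 5, May 6 — lands on Wednesday, May 6, 2020.
Adding 90 calendar days to May 6, 2020 gives August 4, 2020, which is the date cancellation becomes effective. August 4, 2020 is a Tuesday and is not a listed holiday, so no roll-forward applies.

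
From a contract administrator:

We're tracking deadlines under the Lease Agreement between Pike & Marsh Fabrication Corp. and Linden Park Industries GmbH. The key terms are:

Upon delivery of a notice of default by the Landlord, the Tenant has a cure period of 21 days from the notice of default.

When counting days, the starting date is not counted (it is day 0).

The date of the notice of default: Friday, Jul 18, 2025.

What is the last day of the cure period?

Aug 8, 2025

Adding 21 calendar days to Jul 18, 2025 gives Aug 8, 2025, which is the last day of the cure period.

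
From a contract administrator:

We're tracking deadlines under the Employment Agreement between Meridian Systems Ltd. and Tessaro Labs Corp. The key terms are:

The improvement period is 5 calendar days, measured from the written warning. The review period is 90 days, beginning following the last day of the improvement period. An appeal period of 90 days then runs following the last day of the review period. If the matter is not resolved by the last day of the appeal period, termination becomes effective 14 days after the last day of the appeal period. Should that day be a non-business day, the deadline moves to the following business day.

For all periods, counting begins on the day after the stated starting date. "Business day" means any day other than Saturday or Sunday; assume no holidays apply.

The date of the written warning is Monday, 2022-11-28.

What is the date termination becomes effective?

2023-06-15

The last day of the improvement period: 5 calendar days after 2022-11-28 is 2022-12-03.
The last day of the review period: 90 calendar days after 2022-12-03 is 2023-03-03.
Adding 90 calendar days to 2023-03-03 gives 2023-06-01, which is the last day of the appeal period.
The date termination becomes effective: 2023-06-01 + 14 days = 2023-06-15. 2023-06-15 is a Thursday, so no roll-forward applies.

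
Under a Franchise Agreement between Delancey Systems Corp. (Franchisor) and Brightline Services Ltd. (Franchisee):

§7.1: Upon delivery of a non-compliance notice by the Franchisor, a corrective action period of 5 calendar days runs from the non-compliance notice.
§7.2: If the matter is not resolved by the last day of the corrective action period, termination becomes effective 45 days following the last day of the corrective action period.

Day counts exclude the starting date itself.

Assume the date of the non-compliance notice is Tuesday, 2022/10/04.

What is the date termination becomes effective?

2022/11/23

Adding 5 calendar days to 2022/10/04 gives 2022/10/09, which is the last day of the corrective action period.
The date termination becomes effective: 45 calendar days after 2022/10/09 is 2022/11/23.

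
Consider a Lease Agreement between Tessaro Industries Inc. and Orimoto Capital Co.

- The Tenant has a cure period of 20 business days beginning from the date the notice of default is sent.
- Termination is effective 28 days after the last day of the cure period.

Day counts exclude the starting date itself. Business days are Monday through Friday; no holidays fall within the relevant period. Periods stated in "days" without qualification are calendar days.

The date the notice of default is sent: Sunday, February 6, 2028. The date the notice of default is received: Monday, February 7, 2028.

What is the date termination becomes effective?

From Sunday, February 6, 2028, 20 business days (Feb 7, Feb 8, Feb 9, Feb 10, …, Mar 1, Mar 2, Mar 3, skipping weekends) brings us to Friday, March 3, 2028, which is the last day of the cure period.
Adding 28 calendar days to March 3, 2028 gives March 31, 2028, which is the date termination becomes effective.

March 31, 2028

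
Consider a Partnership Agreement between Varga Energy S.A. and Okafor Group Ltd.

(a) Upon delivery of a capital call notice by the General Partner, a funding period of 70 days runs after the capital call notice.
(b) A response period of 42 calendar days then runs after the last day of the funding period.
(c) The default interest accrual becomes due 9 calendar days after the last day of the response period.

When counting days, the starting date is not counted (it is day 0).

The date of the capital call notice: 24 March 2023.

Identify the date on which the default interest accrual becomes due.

Adding 70 calendar days to 24 March 2023 gives 2 June 2023, which is the last day of the funding period.
The last day of the response period: 42 calendar days after 2 June 2023 is 14 July 2023.
The date on which the default interest accrual becomes due: 9 calendar days after 14 July 2023 is 23 July 2023.

23 July 2023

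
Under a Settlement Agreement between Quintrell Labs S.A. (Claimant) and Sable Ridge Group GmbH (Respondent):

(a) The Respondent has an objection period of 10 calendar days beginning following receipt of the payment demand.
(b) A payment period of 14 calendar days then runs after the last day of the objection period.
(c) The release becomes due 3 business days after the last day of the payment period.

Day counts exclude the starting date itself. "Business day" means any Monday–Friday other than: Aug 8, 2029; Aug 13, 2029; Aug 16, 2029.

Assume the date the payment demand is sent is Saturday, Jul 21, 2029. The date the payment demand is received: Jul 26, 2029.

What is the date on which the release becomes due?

The last day of the objection period: Jul 26, 2029 + 10 days = Aug 5, 2029.
Adding 14 calendar days to Aug 5, 2029 gives Aug 19, 2029, which is the last day of the payment period.
The date on which the release becomes due: counting 3 business days from Sunday, Aug 19, 2029 (Aug 20, Aug 21, Aug 22, skipping weekends) reaches Wednesday, Aug 22, 2029.

Aug 22, 2029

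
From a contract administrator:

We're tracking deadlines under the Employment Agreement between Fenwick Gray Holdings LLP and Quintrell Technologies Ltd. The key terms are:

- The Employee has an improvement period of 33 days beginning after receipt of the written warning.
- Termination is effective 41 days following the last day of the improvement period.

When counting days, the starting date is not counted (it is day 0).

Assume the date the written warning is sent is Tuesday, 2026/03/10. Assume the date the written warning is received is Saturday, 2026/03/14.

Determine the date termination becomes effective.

Adding 33 calendar days to 2026/03/14 gives 2026/04/16, which is the last day of the improvement period.
The date termination becomes effective: 2026/04/16 + 41 days = 2026/05/27.

2026/05/27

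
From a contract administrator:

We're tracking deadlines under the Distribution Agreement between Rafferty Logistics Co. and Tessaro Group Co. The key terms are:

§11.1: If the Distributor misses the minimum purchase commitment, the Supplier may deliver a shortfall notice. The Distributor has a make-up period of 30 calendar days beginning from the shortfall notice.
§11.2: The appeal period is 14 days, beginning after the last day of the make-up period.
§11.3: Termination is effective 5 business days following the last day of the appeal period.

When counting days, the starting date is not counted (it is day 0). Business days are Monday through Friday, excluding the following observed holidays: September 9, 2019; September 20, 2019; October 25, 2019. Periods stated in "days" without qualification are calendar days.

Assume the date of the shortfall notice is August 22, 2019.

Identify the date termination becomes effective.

The last day of the make-up period: 30 calendar days after August 22, 2019 is September 21, 2019.
Adding 14 calendar days to September 21, 2019 gives October 5, 2019, which is the last day of the appeal period.
The date termination becomes effective: counting 5 business days from Saturday, October 5, 2019 (Oct 7, Oct 8, Oct 9, Oct 10, Oct 11, skipping weekends) reaches Friday, October 11, 2019.

October 11, 2019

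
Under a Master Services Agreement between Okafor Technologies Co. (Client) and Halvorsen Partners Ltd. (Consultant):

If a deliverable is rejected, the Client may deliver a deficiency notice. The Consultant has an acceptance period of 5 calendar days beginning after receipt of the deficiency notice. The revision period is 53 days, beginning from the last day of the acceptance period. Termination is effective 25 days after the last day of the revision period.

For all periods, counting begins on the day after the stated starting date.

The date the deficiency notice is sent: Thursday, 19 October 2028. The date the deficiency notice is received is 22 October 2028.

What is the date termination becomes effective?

13 January 2029

The last day of the acceptance period: 22 October 2028 + 5 days = 27 October 2028.
The last day of the revision period: 27 October 2028 + 53 days = 19 December 2028.
The date termination becomes effective: 19 December 2028 + 25 days = 13 January 2029.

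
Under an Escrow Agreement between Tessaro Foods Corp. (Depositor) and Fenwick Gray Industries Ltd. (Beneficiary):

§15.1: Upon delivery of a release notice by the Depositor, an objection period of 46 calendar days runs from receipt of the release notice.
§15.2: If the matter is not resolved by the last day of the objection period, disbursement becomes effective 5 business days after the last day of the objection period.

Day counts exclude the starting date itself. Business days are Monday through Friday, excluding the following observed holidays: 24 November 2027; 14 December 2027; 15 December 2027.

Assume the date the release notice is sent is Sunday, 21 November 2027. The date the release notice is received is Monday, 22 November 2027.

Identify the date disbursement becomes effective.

14 January 2028

The last day of the objection period: 46 calendar days after 22 November 2027 is 7 January 2028.
The date disbursement becomes effective: 5 business days after Friday, 7 January 2028, skipping weekends — Jan 10, Jan 11, Jan 12, Jan 13, Jan 14 — lands on Friday, 14 January 2028.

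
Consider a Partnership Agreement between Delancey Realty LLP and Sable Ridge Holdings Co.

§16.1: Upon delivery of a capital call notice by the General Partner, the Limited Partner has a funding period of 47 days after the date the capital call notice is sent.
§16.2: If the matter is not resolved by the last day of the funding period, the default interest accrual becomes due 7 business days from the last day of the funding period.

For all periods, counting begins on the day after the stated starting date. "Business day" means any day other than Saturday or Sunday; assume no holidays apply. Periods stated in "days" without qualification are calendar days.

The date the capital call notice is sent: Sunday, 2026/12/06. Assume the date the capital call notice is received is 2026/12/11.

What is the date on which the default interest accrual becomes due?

The last day of the funding period: 2026/12/06 + 47 days = 2027/01/22.
From Friday, 2027/01/22, 7 business days (Jan 25, Jan 26, Jan 27, Jan 28, Jan 29, Feb 1, Feb 2, skipping weekends) brings us to Tuesday, 2027/02/02, which is the date on which the default interest accrual becomes due.

2027/02/02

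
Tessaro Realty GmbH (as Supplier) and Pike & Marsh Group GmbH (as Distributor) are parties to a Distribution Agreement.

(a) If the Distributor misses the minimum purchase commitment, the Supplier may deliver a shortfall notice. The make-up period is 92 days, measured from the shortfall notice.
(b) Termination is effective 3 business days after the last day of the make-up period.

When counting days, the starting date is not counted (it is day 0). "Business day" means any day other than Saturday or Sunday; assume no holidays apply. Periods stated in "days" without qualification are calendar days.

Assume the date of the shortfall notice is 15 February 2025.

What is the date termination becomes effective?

21 May 2025

Adding 92 calendar days to 15 February 2025 gives 18 May 2025, which is the last day of the make-up period.
The date termination becomes effective: counting 3 business days from Sunday, 18 May 2025 (May 19, May 20, May 21, skipping weekends) reaches Wednesday, 21 May 2025.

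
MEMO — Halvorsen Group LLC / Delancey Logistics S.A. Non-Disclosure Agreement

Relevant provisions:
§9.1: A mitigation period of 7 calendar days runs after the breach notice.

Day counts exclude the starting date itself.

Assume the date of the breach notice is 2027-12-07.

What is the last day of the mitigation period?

2027-12-14

The last day of the mitigation period: 7 calendar days after 2027-12-07 is 2027-12-14.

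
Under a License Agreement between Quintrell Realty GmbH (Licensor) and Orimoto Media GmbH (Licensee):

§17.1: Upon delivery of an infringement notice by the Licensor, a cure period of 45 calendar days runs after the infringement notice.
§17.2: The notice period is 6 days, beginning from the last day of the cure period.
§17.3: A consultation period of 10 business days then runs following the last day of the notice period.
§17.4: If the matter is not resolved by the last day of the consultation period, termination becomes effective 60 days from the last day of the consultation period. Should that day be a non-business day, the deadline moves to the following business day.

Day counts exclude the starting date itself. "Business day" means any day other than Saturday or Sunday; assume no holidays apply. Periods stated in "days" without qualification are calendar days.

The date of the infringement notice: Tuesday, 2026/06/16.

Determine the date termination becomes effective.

2026/10/19

The last day of the cure period: 45 calendar days after 2026/06/16 is 2026/07/31.
The last day of the notice period: 2026/07/31 + 6 days = 2026/08/06.
The last day of the consultation period: 10 business days after Thursday, 2026/08/06, skipping weekends — Aug 7, Aug 10, Aug 11, Aug 12, Aug 13, Aug 14, Aug 17, Aug 18, Aug 19, Aug 20 — lands on Thursday, 2026/08/20.
Adding 60 calendar days to 2026/08/20 gives 2026/10/19, which is the date termination becomes effective. 2026/10/19 is a Monday, so no roll-forward applies.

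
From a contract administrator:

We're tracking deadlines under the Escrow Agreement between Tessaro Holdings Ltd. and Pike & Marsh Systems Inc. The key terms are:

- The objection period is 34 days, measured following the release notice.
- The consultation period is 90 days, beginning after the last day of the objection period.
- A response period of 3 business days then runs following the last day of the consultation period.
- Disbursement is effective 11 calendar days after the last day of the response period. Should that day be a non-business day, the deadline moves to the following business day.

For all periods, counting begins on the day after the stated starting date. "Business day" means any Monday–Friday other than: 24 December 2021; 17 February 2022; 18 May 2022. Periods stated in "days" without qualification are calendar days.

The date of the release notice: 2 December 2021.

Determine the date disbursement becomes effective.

The last day of the objection period: 2 December 2021 + 34 days = 5 January 2022.
The last day of the consultation period: 5 January 2022 + 90 days = 5 April 2022.
The last day of the response period: 3 business days after Tuesday, 5 April 2022, skipping weekends — Apr 6, Apr 7, Apr 8 — lands on Friday, 8 April 2022.
The date disbursement becomes effective: 8 April 2022 + 11 days = 19 April 2022. 19 April 2022 is a Tuesday and is not a listed holiday, so no roll-forward applies.

19 April 2022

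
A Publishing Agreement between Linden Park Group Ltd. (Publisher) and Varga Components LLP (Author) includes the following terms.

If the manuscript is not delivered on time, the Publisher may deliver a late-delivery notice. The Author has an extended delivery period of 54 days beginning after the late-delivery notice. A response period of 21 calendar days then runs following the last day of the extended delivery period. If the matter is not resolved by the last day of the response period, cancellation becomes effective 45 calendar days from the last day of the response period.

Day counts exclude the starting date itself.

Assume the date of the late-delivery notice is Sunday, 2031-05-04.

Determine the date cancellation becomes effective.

Adding 54 calendar days to 2031-05-04 gives 2031-06-27, which is the last day of the extended delivery period.
The last day of the response period: 21 calendar days after 2031-06-27 is 2031-07-18.
The date cancellation becomes effective: 45 calendar days after 2031-07-18 is 2031-09-01.

2031-09-01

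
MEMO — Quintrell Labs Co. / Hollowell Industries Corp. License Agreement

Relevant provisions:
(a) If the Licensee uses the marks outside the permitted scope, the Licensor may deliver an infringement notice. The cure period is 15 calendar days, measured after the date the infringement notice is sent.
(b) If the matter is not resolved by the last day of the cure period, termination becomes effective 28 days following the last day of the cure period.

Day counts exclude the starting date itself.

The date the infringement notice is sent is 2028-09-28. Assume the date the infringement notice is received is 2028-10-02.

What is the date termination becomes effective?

The last day of the cure period: 2028-09-28 + 15 days = 2028-10-13.
The date termination becomes effective: 2028-10-13 + 28 days = 2028-11-10.

2028-11-10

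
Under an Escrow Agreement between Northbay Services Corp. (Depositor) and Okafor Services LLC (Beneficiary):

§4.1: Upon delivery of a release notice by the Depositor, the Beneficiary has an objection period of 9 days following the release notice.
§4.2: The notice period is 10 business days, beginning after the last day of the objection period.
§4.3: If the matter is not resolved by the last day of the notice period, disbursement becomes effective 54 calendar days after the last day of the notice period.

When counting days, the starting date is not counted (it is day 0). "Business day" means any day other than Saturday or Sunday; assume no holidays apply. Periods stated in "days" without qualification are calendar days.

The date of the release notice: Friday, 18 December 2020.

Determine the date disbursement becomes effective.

Adding 9 calendar days to 18 December 2020 gives 27 December 2020, which is the last day of the objection period.
The last day of the notice period: counting 10 business days from Sunday, 27 December 2020 (Dec 28, Dec 29, Dec 30, Dec 31, Jan 1, Jan 4, Jan 5, Jan 6, Jan 7, Jan 8, skipping weekends) reaches Friday, 8 January 2021.
The date disbursement becomes effective: 8 January 2021 + 54 days = 3 March 2021.

3 March 2021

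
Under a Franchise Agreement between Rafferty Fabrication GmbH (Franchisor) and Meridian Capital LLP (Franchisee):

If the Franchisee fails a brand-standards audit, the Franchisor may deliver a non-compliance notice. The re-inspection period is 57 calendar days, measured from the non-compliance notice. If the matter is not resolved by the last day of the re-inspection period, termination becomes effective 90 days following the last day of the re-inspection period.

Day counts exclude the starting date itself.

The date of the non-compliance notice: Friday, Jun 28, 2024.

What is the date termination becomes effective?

Nov 22, 2024

The last day of the re-inspection period: Jun 28, 2024 + 57 days = Aug 24, 2024.
Adding 90 calendar days to Aug 24, 2024 gives Nov 22, 2024, which is the date termination becomes effective.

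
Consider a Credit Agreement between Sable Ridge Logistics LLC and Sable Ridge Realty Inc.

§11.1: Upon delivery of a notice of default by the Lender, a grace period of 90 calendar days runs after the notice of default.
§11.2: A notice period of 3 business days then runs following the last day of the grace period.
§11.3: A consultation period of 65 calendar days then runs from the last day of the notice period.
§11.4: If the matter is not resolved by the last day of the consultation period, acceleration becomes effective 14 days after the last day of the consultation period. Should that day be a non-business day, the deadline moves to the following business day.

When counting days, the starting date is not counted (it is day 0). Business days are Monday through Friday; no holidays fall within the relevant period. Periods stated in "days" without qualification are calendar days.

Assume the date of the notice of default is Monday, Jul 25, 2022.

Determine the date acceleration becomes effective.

Jan 13, 2023

Adding 90 calendar days to Jul 25, 2022 gives Oct 23, 2022, which is the last day of the grace period.
The last day of the notice period: counting 3 business days from Sunday, Oct 23, 2022 (Oct 24, Oct 25, Oct 26, skipping weekends) reaches Wednesday, Oct 26, 2022.
The last day of the consultation period: 65 calendar days after Oct 26, 2022 is Dec 30, 2022.
Adding 14 calendar days to Dec 30, 2022 gives Jan 13, 2023, which is the date acceleration becomes effective. Jan 13, 2023 is a Friday, so no roll-forward applies.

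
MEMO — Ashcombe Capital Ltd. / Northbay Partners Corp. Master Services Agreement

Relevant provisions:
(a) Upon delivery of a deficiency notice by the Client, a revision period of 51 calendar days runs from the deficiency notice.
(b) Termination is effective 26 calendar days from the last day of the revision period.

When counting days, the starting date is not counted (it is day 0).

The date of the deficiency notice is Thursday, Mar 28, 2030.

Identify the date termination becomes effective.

The last day of the revision period: Mar 28, 2030 + 51 days = May 18, 2030.
Adding 26 calendar days to May 18, 2030 gives Jun 13, 2030, which is the date termination becomes effective.

Jun 13, 2030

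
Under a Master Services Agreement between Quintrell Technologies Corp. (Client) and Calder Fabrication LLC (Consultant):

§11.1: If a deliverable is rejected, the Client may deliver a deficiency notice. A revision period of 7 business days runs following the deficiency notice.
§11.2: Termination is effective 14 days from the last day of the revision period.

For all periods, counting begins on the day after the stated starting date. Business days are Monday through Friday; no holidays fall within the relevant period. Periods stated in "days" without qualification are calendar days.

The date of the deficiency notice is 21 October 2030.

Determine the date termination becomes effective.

13 November 2030

The last day of the revision period: counting 7 business days from Monday, 21 October 2030 (Oct 22, Oct 23, Oct 24, Oct 25, Oct 28, Oct 29, Oct 30, skipping weekends) reaches Wednesday, 30 October 2030.
The date termination becomes effective: 14 calendar days after 30 October 2030 is 13 November 2030.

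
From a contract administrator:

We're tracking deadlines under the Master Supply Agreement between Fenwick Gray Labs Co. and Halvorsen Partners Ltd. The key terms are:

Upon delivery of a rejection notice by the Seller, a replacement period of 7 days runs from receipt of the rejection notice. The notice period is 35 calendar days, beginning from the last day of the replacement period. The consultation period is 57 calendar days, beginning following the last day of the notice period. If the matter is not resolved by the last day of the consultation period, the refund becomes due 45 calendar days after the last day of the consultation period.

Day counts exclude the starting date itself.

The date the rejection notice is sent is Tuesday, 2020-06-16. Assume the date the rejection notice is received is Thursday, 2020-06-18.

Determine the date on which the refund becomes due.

The last day of the replacement period: 2020-06-18 + 7 days = 2020-06-25.
The last day of the notice period: 35 calendar days after 2020-06-25 is 2020-07-30.
The last day of the consultation period: 57 calendar days after 2020-07-30 is 2020-09-25.
Adding 45 calendar days to 2020-09-25 gives 2020-11-09, which is the date on which the refund becomes due.

2020-11-09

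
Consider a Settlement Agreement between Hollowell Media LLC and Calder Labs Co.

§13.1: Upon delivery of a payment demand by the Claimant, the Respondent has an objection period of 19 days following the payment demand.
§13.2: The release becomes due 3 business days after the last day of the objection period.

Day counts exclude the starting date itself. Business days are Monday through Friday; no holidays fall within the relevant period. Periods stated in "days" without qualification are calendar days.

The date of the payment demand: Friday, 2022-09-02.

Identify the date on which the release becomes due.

The last day of the objection period: 2022-09-02 + 19 days = 2022-09-21.
The date on which the release becomes due: 3 business days after Wednesday, 2022-09-21, skipping weekends — Sep 22, Sep 23, Sep 26 — lands on Monday, 2022-09-26.

2022-09-26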